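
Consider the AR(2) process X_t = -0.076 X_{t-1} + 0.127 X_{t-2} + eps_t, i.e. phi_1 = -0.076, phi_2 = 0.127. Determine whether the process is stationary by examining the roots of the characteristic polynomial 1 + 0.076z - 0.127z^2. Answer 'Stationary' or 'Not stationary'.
\text{Stationary}

The AR(p) characteristic polynomial is P(z) = 1 + 0.076z - 0.127z^2.
Stationarity requires all roots to lie outside the unit circle, i.e. |z| > 1 for every root.
Set 1 + (0.076) z + (-0.127) z^2 = 0, i.e. a z^2 + b z + c = 0 with a = -0.127, b = 0.076, c = 1.
Discriminant D = b^2 - 4ac = (0.076)^2 - 4*(-0.127)*1 = 0.005776 - (-0.508) = 0.513776.
D >= 0, so the roots are real: z = (-b +/- sqrt(D)) / (2a) = (-0.076 +/- 0.716782) / (-0.254).
  z_1 = (-0.076 + 0.716782) / (-0.254) = -2.5228,   |z_1| = 2.5228.
  z_2 = (-0.076 - 0.716782) / (-0.254) = 3.1212,   |z_2| = 3.1212.
Moduli of all roots: 2.5228, 3.1212.
All moduli strictly greater than 1? Yes.
Verdict: Stationary.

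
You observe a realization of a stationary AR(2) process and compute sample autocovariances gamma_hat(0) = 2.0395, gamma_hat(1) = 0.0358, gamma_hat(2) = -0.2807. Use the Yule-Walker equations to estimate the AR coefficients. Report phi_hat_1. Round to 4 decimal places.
\hat\phi_{1} = 0.0200

The Yule-Walker equations for an AR(p) process read, in matrix form,
  Gamma_p phi = r_p,   with   (Gamma_p)_{ij} = gamma(|i - j|),
                       (r_p)_i = gamma(i),   i,j = 1..p.
Substitute the sample gammas (Toeplitz matrix and right-hand side of size 2):
  Gamma_p = [[2.0395, 0.0358], [0.0358, 2.0395]]
  r_p     = [0.0358, -0.2807]
Written out:
  2.0395 phi_1 + 0.0358 phi_2 = 0.0358
  0.0358 phi_1 + 2.0395 phi_2 = -0.2807
Solve by Cramer's rule:
  det = gamma(0)^2 - gamma(1)^2 = (2.0395)^2 - (0.0358)^2 = 4.15956025 - 0.00128164 = 4.15827861
  phi_hat_1 = [gamma(1) gamma(0) - gamma(1) gamma(2)] / det = [(0.0358)(2.0395) - (0.0358)(-0.2807)] / 4.15827861 = 0.08306316 / 4.15827861 = 0.02
  phi_hat_2 = [gamma(0) gamma(2) - gamma(1)^2] / det = [(2.0395)(-0.2807) - (0.0358)^2] / 4.15827861 = -0.57376929 / 4.15827861 = -0.138
So phi_hat = [0.0200, -0.1380].
Therefore phi_hat_1 = 0.0200.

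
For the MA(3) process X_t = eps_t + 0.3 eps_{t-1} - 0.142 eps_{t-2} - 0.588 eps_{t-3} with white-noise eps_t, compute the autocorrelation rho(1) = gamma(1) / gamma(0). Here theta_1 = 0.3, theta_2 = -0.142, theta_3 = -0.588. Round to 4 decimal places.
\rho(1) = 0.2341

For an MA(q) process with theta_0 = 1, the autocovariance is
  gamma(k) = sigma^2 * sum_{i=0..q-k} theta_i * theta_{i+k},
and rho(k) = gamma(k) / gamma(0). Sigma^2 cancels.
  numerator   = (1)*(0.3) + (0.3)*(-0.142) + (-0.142)*(-0.588) = 0.340896.
  denominator = (1)^2 + (0.3)^2 + (-0.142)^2 + (-0.588)^2 = 1.455908.
  rho(1) = 0.340896 / 1.455908 = 0.2341.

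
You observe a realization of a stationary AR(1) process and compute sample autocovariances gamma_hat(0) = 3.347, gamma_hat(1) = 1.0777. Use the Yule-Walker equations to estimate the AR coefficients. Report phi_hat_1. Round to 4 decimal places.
\hat\phi_{1} = 0.3220

The Yule-Walker equations for an AR(p) process read, in matrix form,
  Gamma_p phi = r_p,   with   (Gamma_p)_{ij} = gamma(|i - j|),
                       (r_p)_i = gamma(i),   i,j = 1..p.
Substitute the sample gammas (Toeplitz matrix and right-hand side of size 1):
  Gamma_p = [[3.347]]
  r_p     = [1.0777]
With p = 1 this is the single equation gamma(0) phi_1 = gamma(1):
  phi_hat_1 = gamma(1) / gamma(0) = 1.0777 / 3.347 = 0.3220.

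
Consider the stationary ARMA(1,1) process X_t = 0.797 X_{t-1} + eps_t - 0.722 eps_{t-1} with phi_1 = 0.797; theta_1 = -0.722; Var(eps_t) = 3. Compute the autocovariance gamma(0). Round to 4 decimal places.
\gamma(0) = 3.0463

Multiply the model equation by X_{t-k} and take expectations. With theta_0 = psi_0 = 1 and psi_j the MA(infinity) weights, this gives
  gamma(k) - sum_i phi_i gamma(k-i) = c_k,
  c_k = sigma^2 * sum_{j=k..q} theta_j psi_{j-k}   (c_k = 0 for k > q),
using gamma(-m) = gamma(m).
psi-weights needed (psi_j = theta_j + sum_i phi_i psi_{j-i}):
  psi_1 = theta_1 + phi_1 = -0.722 + (0.797) = 0.075
Right-hand sides:
  c_0 = sigma^2 (1 + theta_1 psi_1) = 3 * (1 + (-0.722)(0.075)) = 3 * 0.94585 = 2.83755
  c_1 = sigma^2 theta_1 = 3 * (-0.722) = -2.166
  c_2 = 0
Equations for k = 0 and k = 1 (AR order 1):
  gamma(0) = phi_1 gamma(1) + c_0
  gamma(1) = phi_1 gamma(0) + c_1
Substituting the second into the first: gamma(0) (1 - phi_1^2) = c_0 + phi_1 c_1, so
  gamma(0) = (c_0 + phi_1 c_1) / (1 - phi_1^2) = (2.83755 + (0.797)(-2.166)) / (1 - (0.797)^2) = 1.111248 / 0.364791 = 3.046259.
Therefore gamma(0) = 3.0463 (to 4 decimal places).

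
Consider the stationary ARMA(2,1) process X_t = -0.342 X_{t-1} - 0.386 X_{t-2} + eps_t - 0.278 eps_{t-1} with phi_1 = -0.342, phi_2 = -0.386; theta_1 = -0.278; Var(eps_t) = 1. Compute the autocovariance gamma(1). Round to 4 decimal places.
\gamma(1) = -0.5756

Multiply the model equation by X_{t-k} and take expectations. With theta_0 = psi_0 = 1 and psi_j the MA(infinity) weights, this gives
  gamma(k) - sum_i phi_i gamma(k-i) = c_k,
  c_k = sigma^2 * sum_{j=k..q} theta_j psi_{j-k}   (c_k = 0 for k > q),
using gamma(-m) = gamma(m).
psi-weights needed (psi_j = theta_j + sum_i phi_i psi_{j-i}):
  psi_1 = theta_1 + phi_1 = -0.278 + (-0.342) = -0.62
Right-hand sides:
  c_0 = sigma^2 (1 + theta_1 psi_1) = 1 * (1 + (-0.278)(-0.62)) = 1 * 1.17236 = 1.17236
  c_1 = sigma^2 theta_1 = 1 * (-0.278) = -0.278
  c_2 = 0
Equations for k = 0, 1, 2 (AR order 2, c_2 = 0):
  (E0) gamma(0) = phi_1 gamma(1) + phi_2 gamma(2) + c_0
  (E1) gamma(1) = phi_1 gamma(0) + phi_2 gamma(1) + c_1
  (E2) gamma(2) = phi_1 gamma(1) + phi_2 gamma(0)
From (E1): gamma(1) = A gamma(0) + B with
  A = phi_1 / (1 - phi_2) = -0.342 / 1.386 = -0.246753,   B = c_1 / (1 - phi_2) = -0.278 / 1.386 = -0.200577.
Insert (E2) into (E0): gamma(0) (1 - phi_2^2) = phi_1 (1 + phi_2) gamma(1) + c_0.
  phi_1 (1 + phi_2) = (-0.342)(0.614) = -0.209988,   1 - phi_2^2 = 0.851004.
Replace gamma(1) by A gamma(0) + B and collect gamma(0):
  gamma(0) [0.851004 - (-0.209988)(-0.246753)] = (-0.209988)(-0.200577) + 1.17236
  gamma(0) * 0.799189 = 1.214479
  gamma(0) = 1.214479 / 0.799189 = 1.519639.
  gamma(1) = A gamma(0) + B = (-0.246753)(1.519639) + (-0.200577) = -0.575553.
Therefore gamma(1) = -0.5756 (to 4 decimal places).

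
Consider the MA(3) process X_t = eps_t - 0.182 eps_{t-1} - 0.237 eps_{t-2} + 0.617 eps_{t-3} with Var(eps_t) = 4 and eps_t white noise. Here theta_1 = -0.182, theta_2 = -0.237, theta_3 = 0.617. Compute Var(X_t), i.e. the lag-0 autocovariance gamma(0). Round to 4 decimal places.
\gamma(0) = 5.8799

For an MA(q) process X_t = eps_t + sum_i theta_i eps_{t-i} with
Var(eps_t) = sigma^2, the variance is
  gamma(0) = sigma^2 * (1 + sum_i theta_i^2).
  sum_i theta_i^2 = (-0.182)^2 + (-0.237)^2 + (0.617)^2 = 0.033124 + 0.056169 + 0.380689 = 0.469982.
  gamma(0) = 4 * (1 + 0.469982) = 4 * 1.469982 = 5.879928, which rounds to 5.8799.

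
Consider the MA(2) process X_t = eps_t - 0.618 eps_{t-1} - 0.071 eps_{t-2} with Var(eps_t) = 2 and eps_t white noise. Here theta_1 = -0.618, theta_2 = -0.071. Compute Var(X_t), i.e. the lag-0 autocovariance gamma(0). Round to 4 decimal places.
\gamma(0) = 2.7739

For an MA(q) process X_t = eps_t + sum_i theta_i eps_{t-i} with
Var(eps_t) = sigma^2, the variance is
  gamma(0) = sigma^2 * (1 + sum_i theta_i^2).
  sum_i theta_i^2 = (-0.618)^2 + (-0.071)^2 = 0.381924 + 0.005041 = 0.386965.
  gamma(0) = 2 * (1 + 0.386965) = 2 * 1.386965 = 2.77393, which rounds to 2.7739.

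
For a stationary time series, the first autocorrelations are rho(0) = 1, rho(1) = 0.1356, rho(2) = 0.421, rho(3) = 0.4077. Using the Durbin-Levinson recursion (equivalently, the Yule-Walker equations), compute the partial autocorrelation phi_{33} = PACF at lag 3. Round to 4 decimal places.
\phi_{33} = 0.3900

The PACF at lag k is phi_{kk}, the last component of the solution
to the Yule-Walker system G_k phi = r_k where
  (G_k)_{ij} = rho(|i - j|), (r_k)_i = rho(i), i,j = 1..k.
Equivalently, Durbin-Levinson gives phi_{kk} iteratively:
  phi_{11} = rho(1)
  phi_{kk} = [rho(k) - sum_{j=1..k-1} phi_{k-1,j} rho(k-j)]
            / [1 - sum_{j=1..k-1} phi_{k-1,j} rho(j)],
  phi_{k,j} = phi_{k-1,j} - phi_{kk} phi_{k-1,k-j},  j = 1..k-1.
Step k = 1:
  phi_11 = rho(1) = 0.1356.
Step k = 2:
  phi_22 = [rho(2) - phi_11 rho(1)] / [1 - phi_11 rho(1)] = [0.421 - (0.1356)(0.1356)] / [1 - (0.1356)(0.1356)]
         = 0.40261264 / 0.98161264 = 0.410154.
  Update: phi_21 = phi_11 - phi_22 phi_11 = 0.1356 - (0.410154)(0.1356) = 0.079983.
Step k = 3:
  phi_33 = [rho(3) - phi_21 rho(2) - phi_22 rho(1)] / [1 - phi_21 rho(1) - phi_22 rho(2)]
    numerator   = 0.4077 - (0.079983)(0.421) - (0.410154)(0.1356) = 0.3184102
    denominator = 1 - (0.079983)(0.1356) - (0.410154)(0.421) = 0.81647934
  phi_33 = 0.3184102 / 0.81647934 = 0.39.
Therefore phi_{33} = 0.3900.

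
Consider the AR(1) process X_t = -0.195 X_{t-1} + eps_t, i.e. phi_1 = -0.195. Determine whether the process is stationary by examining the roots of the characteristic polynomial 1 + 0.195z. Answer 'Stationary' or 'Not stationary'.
\text{Stationary}

The AR(p) characteristic polynomial is P(z) = 1 + 0.195z.
Stationarity requires all roots to lie outside the unit circle, i.e. |z| > 1 for every root.
This is linear in z: 1 + (0.195) z = 0  =>  z = -1/(0.195) = -5.128205,  |z| = 5.128205.
Moduli of all roots: 5.1282.
All moduli strictly greater than 1? Yes.
Verdict: Stationary.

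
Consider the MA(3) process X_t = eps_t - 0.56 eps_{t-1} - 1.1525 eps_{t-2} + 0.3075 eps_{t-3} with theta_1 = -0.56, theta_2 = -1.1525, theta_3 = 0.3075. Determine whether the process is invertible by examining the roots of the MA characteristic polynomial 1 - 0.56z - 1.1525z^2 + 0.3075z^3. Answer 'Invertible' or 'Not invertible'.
\text{Not invertible}

The MA(q) characteristic polynomial is P(z) = 1 - 0.56z - 1.1525z^2 + 0.3075z^3.
Invertibility requires all roots to lie outside the unit circle, i.e. |z| > 1 for every root.
Degree 3: look for a simple real root z0 first, then factor out (1 - z/z0) and solve the remaining quadratic.
Testing z0 = 4: P(4) = 1 + (-0.56)(4) + (-1.1525)(4)^2 + (0.3075)(4)^3
  = 1 + (-2.24) + (-18.44) + (19.68) = 0.  So z_0 = 4 is a root, |z_0| = 4.
Divide out the factor (1 - 0.25 z) = (1 - z/z0) (since 1/z0 = 0.25):
  P(z) = (1 - 0.25 z)(1 + (-0.31) z + (-1.23) z^2)
  [check: z-coef -0.31 - (0.25) = -0.56; z^2-coef -1.23 - (0.25)(-0.31) = -1.1525; z^3-coef -(0.25)(-1.23) = 0.3075.]
Remaining roots from the quadratic factor 1 + (-0.31) z + (-1.23) z^2:
  Set 1 + (-0.31) z + (-1.23) z^2 = 0, i.e. a z^2 + b z + c = 0 with a = -1.23, b = -0.31, c = 1.
  Discriminant D = b^2 - 4ac = (-0.31)^2 - 4*(-1.23)*1 = 0.0961 - (-4.92) = 5.0161.
  D >= 0, so the roots are real: z = (-b +/- sqrt(D)) / (2a) = (0.31 +/- 2.239665) / (-2.46).
    z_1 = (0.31 + 2.239665) / (-2.46) = -1.0364,   |z_1| = 1.0364.
    z_2 = (0.31 - 2.239665) / (-2.46) = 0.7844,   |z_2| = 0.7844.
Moduli of all roots: 4.0000, 1.0364, 0.7844.
All moduli strictly greater than 1? No.
Verdict: Not invertible.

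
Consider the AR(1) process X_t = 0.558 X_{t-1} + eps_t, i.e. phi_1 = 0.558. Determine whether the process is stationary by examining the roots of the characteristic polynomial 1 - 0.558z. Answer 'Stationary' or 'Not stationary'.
\text{Stationary}

The AR(p) characteristic polynomial is P(z) = 1 - 0.558z.
Stationarity requires all roots to lie outside the unit circle, i.e. |z| > 1 for every root.
This is linear in z: 1 + (-0.558) z = 0  =>  z = -1/(-0.558) = 1.792115,  |z| = 1.792115.
Moduli of all roots: 1.7921.
All moduli strictly greater than 1? Yes.
Verdict: Stationary.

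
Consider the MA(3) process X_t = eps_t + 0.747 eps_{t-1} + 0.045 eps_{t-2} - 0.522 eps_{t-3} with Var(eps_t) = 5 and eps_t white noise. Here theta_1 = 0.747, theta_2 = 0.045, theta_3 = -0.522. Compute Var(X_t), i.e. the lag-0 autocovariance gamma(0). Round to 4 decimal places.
\gamma(0) = 9.1626

For an MA(q) process X_t = eps_t + sum_i theta_i eps_{t-i} with
Var(eps_t) = sigma^2, the variance is
  gamma(0) = sigma^2 * (1 + sum_i theta_i^2).
  sum_i theta_i^2 = (0.747)^2 + (0.045)^2 + (-0.522)^2 = 0.558009 + 0.002025 + 0.272484 = 0.832518.
  gamma(0) = 5 * (1 + 0.832518) = 5 * 1.832518 = 9.16259, which rounds to 9.1626.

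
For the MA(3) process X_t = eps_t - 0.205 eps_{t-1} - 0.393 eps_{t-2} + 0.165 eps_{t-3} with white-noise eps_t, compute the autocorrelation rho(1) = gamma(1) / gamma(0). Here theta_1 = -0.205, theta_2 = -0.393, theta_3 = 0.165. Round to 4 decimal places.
\rho(1) = -0.1547

For an MA(q) process with theta_0 = 1, the autocovariance is
  gamma(k) = sigma^2 * sum_{i=0..q-k} theta_i * theta_{i+k},
and rho(k) = gamma(k) / gamma(0). Sigma^2 cancels.
  numerator   = (1)*(-0.205) + (-0.205)*(-0.393) + (-0.393)*(0.165) = -0.18928.
  denominator = (1)^2 + (-0.205)^2 + (-0.393)^2 + (0.165)^2 = 1.223699.
  rho(1) = -0.18928 / 1.223699 = -0.1547.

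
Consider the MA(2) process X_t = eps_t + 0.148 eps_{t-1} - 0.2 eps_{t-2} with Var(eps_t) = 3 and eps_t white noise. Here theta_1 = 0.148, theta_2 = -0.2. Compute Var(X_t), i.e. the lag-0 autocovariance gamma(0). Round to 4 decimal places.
\gamma(0) = 3.1857

For an MA(q) process X_t = eps_t + sum_i theta_i eps_{t-i} with
Var(eps_t) = sigma^2, the variance is
  gamma(0) = sigma^2 * (1 + sum_i theta_i^2).
  sum_i theta_i^2 = (0.148)^2 + (-0.2)^2 = 0.021904 + 0.04 = 0.061904.
  gamma(0) = 3 * (1 + 0.061904) = 3 * 1.061904 = 3.185712, which rounds to 3.1857.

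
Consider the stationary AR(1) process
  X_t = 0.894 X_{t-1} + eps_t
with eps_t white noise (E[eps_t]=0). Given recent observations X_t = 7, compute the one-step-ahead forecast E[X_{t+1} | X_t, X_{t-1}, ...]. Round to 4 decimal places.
E[X_{t+1} \mid \mathcal F_t] = 6.2580

For an AR(p) model X_t = c + sum_i phi_i X_{t-i} + eps_t, the
one-step-ahead conditional mean is
  E[X_{t+1} | X_t, ...] = c + sum_i phi_i X_{t+1-i}.
Substitute known values:
  E[X_{t+1} | ...] = (0.894) * (7)
                   = 6.2580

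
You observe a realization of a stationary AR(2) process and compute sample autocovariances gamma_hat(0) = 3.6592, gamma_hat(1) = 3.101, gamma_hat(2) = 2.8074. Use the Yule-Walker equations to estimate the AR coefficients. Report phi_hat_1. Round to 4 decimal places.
\hat\phi_{1} = 0.7000

The Yule-Walker equations for an AR(p) process read, in matrix form,
  Gamma_p phi = r_p,   with   (Gamma_p)_{ij} = gamma(|i - j|),
                       (r_p)_i = gamma(i),   i,j = 1..p.
Substitute the sample gammas (Toeplitz matrix and right-hand side of size 2):
  Gamma_p = [[3.6592, 3.101], [3.101, 3.6592]]
  r_p     = [3.101, 2.8074]
Written out:
  3.6592 phi_1 + 3.101 phi_2 = 3.101
  3.101 phi_1 + 3.6592 phi_2 = 2.8074
Solve by Cramer's rule:
  det = gamma(0)^2 - gamma(1)^2 = (3.6592)^2 - (3.101)^2 = 13.38974464 - 9.616201 = 3.77354364
  phi_hat_1 = [gamma(1) gamma(0) - gamma(1) gamma(2)] / det = [(3.101)(3.6592) - (3.101)(2.8074)] / 3.77354364 = 2.6414318 / 3.77354364 = 0.7
  phi_hat_2 = [gamma(0) gamma(2) - gamma(1)^2] / det = [(3.6592)(2.8074) - (3.101)^2] / 3.77354364 = 0.65663708 / 3.77354364 = 0.174
So phi_hat = [0.7000, 0.1740].
Therefore phi_hat_1 = 0.7000.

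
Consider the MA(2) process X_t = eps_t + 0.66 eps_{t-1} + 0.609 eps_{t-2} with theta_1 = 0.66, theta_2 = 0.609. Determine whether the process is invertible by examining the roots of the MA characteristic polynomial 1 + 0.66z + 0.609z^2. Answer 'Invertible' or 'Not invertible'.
\text{Invertible}

The MA(q) characteristic polynomial is P(z) = 1 + 0.66z + 0.609z^2.
Invertibility requires all roots to lie outside the unit circle, i.e. |z| > 1 for every root.
Set 1 + (0.66) z + (0.609) z^2 = 0, i.e. a z^2 + b z + c = 0 with a = 0.609, b = 0.66, c = 1.
Discriminant D = b^2 - 4ac = (0.66)^2 - 4*(0.609)*1 = 0.4356 - (2.436) = -2.0004.
D < 0, so the roots are the complex-conjugate pair z = (-b +/- i sqrt(-D)) / (2a) = -0.5419 +/- 1.1612i.
For a conjugate pair |z|^2 = z * conj(z) = (product of roots) = c/a = 1/(0.609) = 1.642036, so |z| = sqrt(1.642036) = 1.2814 for both roots.
Moduli of all roots: 1.2814, 1.2814.
All moduli strictly greater than 1? Yes.
Verdict: Invertible.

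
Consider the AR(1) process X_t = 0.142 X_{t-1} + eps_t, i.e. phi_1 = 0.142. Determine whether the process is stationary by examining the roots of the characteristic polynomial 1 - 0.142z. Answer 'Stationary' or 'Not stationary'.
\text{Stationary}

The AR(p) characteristic polynomial is P(z) = 1 - 0.142z.
Stationarity requires all roots to lie outside the unit circle, i.e. |z| > 1 for every root.
This is linear in z: 1 + (-0.142) z = 0  =>  z = -1/(-0.142) = 7.042254,  |z| = 7.042254.
Moduli of all roots: 7.0423.
All moduli strictly greater than 1? Yes.
Verdict: Stationary.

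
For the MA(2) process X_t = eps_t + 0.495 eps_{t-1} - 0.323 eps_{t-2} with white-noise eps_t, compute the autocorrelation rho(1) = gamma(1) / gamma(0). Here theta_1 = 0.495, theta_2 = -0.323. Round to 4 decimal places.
\rho(1) = 0.2484

For an MA(q) process with theta_0 = 1, the autocovariance is
  gamma(k) = sigma^2 * sum_{i=0..q-k} theta_i * theta_{i+k},
and rho(k) = gamma(k) / gamma(0). Sigma^2 cancels.
  numerator   = (1)*(0.495) + (0.495)*(-0.323) = 0.335115.
  denominator = (1)^2 + (0.495)^2 + (-0.323)^2 = 1.349354.
  rho(1) = 0.335115 / 1.349354 = 0.2484.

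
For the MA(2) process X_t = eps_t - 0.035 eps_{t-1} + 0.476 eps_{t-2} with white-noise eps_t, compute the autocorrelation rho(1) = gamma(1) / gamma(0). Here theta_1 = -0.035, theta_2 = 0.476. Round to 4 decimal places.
\rho(1) = -0.0421

For an MA(q) process with theta_0 = 1, the autocovariance is
  gamma(k) = sigma^2 * sum_{i=0..q-k} theta_i * theta_{i+k},
and rho(k) = gamma(k) / gamma(0). Sigma^2 cancels.
  numerator   = (1)*(-0.035) + (-0.035)*(0.476) = -0.05166.
  denominator = (1)^2 + (-0.035)^2 + (0.476)^2 = 1.227801.
  rho(1) = -0.05166 / 1.227801 = -0.0421.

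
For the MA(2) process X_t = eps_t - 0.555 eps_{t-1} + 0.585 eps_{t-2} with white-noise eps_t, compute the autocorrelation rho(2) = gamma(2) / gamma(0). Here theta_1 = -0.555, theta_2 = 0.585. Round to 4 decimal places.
\rho(2) = 0.3545

For an MA(q) process with theta_0 = 1, the autocovariance is
  gamma(k) = sigma^2 * sum_{i=0..q-k} theta_i * theta_{i+k},
and rho(k) = gamma(k) / gamma(0). Sigma^2 cancels.
  numerator   = (1)*(0.585) = 0.585.
  denominator = (1)^2 + (-0.555)^2 + (0.585)^2 = 1.65025.
  rho(2) = 0.585 / 1.65025 = 0.3545.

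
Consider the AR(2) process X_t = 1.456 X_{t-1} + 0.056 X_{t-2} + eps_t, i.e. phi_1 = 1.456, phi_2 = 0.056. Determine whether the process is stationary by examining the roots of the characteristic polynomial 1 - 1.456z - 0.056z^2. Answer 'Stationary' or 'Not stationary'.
\text{Not stationary}

The AR(p) characteristic polynomial is P(z) = 1 - 1.456z - 0.056z^2.
Stationarity requires all roots to lie outside the unit circle, i.e. |z| > 1 for every root.
Set 1 + (-1.456) z + (-0.056) z^2 = 0, i.e. a z^2 + b z + c = 0 with a = -0.056, b = -1.456, c = 1.
Discriminant D = b^2 - 4ac = (-1.456)^2 - 4*(-0.056)*1 = 2.119936 - (-0.224) = 2.343936.
D >= 0, so the roots are real: z = (-b +/- sqrt(D)) / (2a) = (1.456 +/- 1.530992) / (-0.112).
  z_1 = (1.456 + 1.530992) / (-0.112) = -26.6696,   |z_1| = 26.6696.
  z_2 = (1.456 - 1.530992) / (-0.112) = 0.6696,   |z_2| = 0.6696.
Moduli of all roots: 26.6696, 0.6696.
All moduli strictly greater than 1? No.
Verdict: Not stationary.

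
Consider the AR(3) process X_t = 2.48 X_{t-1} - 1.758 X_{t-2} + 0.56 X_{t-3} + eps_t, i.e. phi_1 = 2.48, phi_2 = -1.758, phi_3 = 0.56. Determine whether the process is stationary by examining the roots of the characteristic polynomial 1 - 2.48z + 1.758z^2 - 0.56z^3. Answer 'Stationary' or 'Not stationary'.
\text{Not stationary}

The AR(p) characteristic polynomial is P(z) = 1 - 2.48z + 1.758z^2 - 0.56z^3.
Stationarity requires all roots to lie outside the unit circle, i.e. |z| > 1 for every root.
Degree 3: look for a simple real root z0 first, then factor out (1 - z/z0) and solve the remaining quadratic.
Testing z0 = 0.625: P(0.625) = 1 + (-2.48)(0.625) + (1.758)(0.625)^2 + (-0.56)(0.625)^3
  = 1 + (-1.55) + (0.686719) + (-0.136719) = 0.  So z_0 = 0.625 is a root, |z_0| = 0.625.
Divide out the factor (1 - 1.6 z) = (1 - z/z0) (since 1/z0 = 1.6):
  P(z) = (1 - 1.6 z)(1 + (-0.88) z + (0.35) z^2)
  [check: z-coef -0.88 - (1.6) = -2.48; z^2-coef 0.35 - (1.6)(-0.88) = 1.758; z^3-coef -(1.6)(0.35) = -0.56.]
Remaining roots from the quadratic factor 1 + (-0.88) z + (0.35) z^2:
  Set 1 + (-0.88) z + (0.35) z^2 = 0, i.e. a z^2 + b z + c = 0 with a = 0.35, b = -0.88, c = 1.
  Discriminant D = b^2 - 4ac = (-0.88)^2 - 4*(0.35)*1 = 0.7744 - (1.4) = -0.6256.
  D < 0, so the roots are the complex-conjugate pair z = (-b +/- i sqrt(-D)) / (2a) = 1.2571 +/- 1.1299i.
  For a conjugate pair |z|^2 = z * conj(z) = (product of roots) = c/a = 1/(0.35) = 2.857143, so |z| = sqrt(2.857143) = 1.6903 for both roots.
Moduli of all roots: 0.6250, 1.6903, 1.6903.
All moduli strictly greater than 1? No.
Verdict: Not stationary.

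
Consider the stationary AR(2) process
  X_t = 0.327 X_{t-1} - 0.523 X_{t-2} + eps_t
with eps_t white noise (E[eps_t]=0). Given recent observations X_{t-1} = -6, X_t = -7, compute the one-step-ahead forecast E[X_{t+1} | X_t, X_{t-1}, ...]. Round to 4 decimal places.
E[X_{t+1} \mid \mathcal F_t] = 0.8490

For an AR(p) model X_t = c + sum_i phi_i X_{t-i} + eps_t, the
one-step-ahead conditional mean is
  E[X_{t+1} | X_t, ...] = c + sum_i phi_i X_{t+1-i}.
Substitute known values:
  E[X_{t+1} | ...] = (0.327) * (-7) + (-0.523) * (-6)
                   = 0.8490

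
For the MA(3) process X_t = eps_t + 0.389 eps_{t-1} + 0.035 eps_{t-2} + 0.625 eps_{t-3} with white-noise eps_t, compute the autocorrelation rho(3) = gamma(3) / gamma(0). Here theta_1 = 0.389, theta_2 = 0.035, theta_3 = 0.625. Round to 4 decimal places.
\rho(3) = 0.4050

For an MA(q) process with theta_0 = 1, the autocovariance is
  gamma(k) = sigma^2 * sum_{i=0..q-k} theta_i * theta_{i+k},
and rho(k) = gamma(k) / gamma(0). Sigma^2 cancels.
  numerator   = (1)*(0.625) = 0.625.
  denominator = (1)^2 + (0.389)^2 + (0.035)^2 + (0.625)^2 = 1.543171.
  rho(3) = 0.625 / 1.543171 = 0.4050.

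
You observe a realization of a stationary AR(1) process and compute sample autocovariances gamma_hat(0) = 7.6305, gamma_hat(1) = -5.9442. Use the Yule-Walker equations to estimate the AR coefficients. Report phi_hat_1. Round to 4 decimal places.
\hat\phi_{1} = -0.7790

The Yule-Walker equations for an AR(p) process read, in matrix form,
  Gamma_p phi = r_p,   with   (Gamma_p)_{ij} = gamma(|i - j|),
                       (r_p)_i = gamma(i),   i,j = 1..p.
Substitute the sample gammas (Toeplitz matrix and right-hand side of size 1):
  Gamma_p = [[7.6305]]
  r_p     = [-5.9442]
With p = 1 this is the single equation gamma(0) phi_1 = gamma(1):
  phi_hat_1 = gamma(1) / gamma(0) = -5.9442 / 7.6305 = -0.7790.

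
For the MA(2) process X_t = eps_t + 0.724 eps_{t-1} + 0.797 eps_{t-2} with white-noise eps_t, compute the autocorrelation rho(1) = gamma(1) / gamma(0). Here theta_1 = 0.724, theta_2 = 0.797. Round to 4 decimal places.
\rho(1) = 0.6025

For an MA(q) process with theta_0 = 1, the autocovariance is
  gamma(k) = sigma^2 * sum_{i=0..q-k} theta_i * theta_{i+k},
and rho(k) = gamma(k) / gamma(0). Sigma^2 cancels.
  numerator   = (1)*(0.724) + (0.724)*(0.797) = 1.301028.
  denominator = (1)^2 + (0.724)^2 + (0.797)^2 = 2.159385.
  rho(1) = 1.301028 / 2.159385 = 0.6025.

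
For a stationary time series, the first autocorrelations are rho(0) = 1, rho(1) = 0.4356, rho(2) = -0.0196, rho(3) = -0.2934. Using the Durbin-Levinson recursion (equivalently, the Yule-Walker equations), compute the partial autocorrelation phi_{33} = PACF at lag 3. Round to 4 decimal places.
\phi_{33} = -0.2250

The PACF at lag k is phi_{kk}, the last component of the solution
to the Yule-Walker system G_k phi = r_k where
  (G_k)_{ij} = rho(|i - j|), (r_k)_i = rho(i), i,j = 1..k.
Equivalently, Durbin-Levinson gives phi_{kk} iteratively:
  phi_{11} = rho(1)
  phi_{kk} = [rho(k) - sum_{j=1..k-1} phi_{k-1,j} rho(k-j)]
            / [1 - sum_{j=1..k-1} phi_{k-1,j} rho(j)],
  phi_{k,j} = phi_{k-1,j} - phi_{kk} phi_{k-1,k-j},  j = 1..k-1.
Step k = 1:
  phi_11 = rho(1) = 0.4356.
Step k = 2:
  phi_22 = [rho(2) - phi_11 rho(1)] / [1 - phi_11 rho(1)] = [-0.0196 - (0.4356)(0.4356)] / [1 - (0.4356)(0.4356)]
         = -0.20934736 / 0.81025264 = -0.258373.
  Update: phi_21 = phi_11 - phi_22 phi_11 = 0.4356 - (-0.258373)(0.4356) = 0.548147.
Step k = 3:
  phi_33 = [rho(3) - phi_21 rho(2) - phi_22 rho(1)] / [1 - phi_21 rho(1) - phi_22 rho(2)]
    numerator   = -0.2934 - (0.548147)(-0.0196) - (-0.258373)(0.4356) = -0.17010906
    denominator = 1 - (0.548147)(0.4356) - (-0.258373)(-0.0196) = 0.75616295
  phi_33 = -0.17010906 / 0.75616295 = -0.225.
Therefore phi_{33} = -0.2250.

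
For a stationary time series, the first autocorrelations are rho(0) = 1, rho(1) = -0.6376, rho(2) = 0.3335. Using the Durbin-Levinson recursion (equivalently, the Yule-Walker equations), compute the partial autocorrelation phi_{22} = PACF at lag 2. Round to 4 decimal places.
\phi_{22} = -0.1231

The PACF at lag k is phi_{kk}, the last component of the solution
to the Yule-Walker system G_k phi = r_k where
  (G_k)_{ij} = rho(|i - j|), (r_k)_i = rho(i), i,j = 1..k.
Equivalently, Durbin-Levinson gives phi_{kk} iteratively:
  phi_{11} = rho(1)
  phi_{kk} = [rho(k) - sum_{j=1..k-1} phi_{k-1,j} rho(k-j)]
            / [1 - sum_{j=1..k-1} phi_{k-1,j} rho(j)],
  phi_{k,j} = phi_{k-1,j} - phi_{kk} phi_{k-1,k-j},  j = 1..k-1.
Step k = 1:
  phi_11 = rho(1) = -0.6376.
Step k = 2:
  phi_22 = [rho(2) - phi_11 rho(1)] / [1 - phi_11 rho(1)] = [0.3335 - (-0.6376)(-0.6376)] / [1 - (-0.6376)(-0.6376)]
         = -0.07303376 / 0.59346624 = -0.1231.
Therefore phi_{22} = -0.1231.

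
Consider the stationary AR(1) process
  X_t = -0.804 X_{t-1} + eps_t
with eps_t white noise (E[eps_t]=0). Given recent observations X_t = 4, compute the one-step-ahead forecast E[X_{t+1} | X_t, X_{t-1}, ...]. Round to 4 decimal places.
E[X_{t+1} \mid \mathcal F_t] = -3.2160

For an AR(p) model X_t = c + sum_i phi_i X_{t-i} + eps_t, the
one-step-ahead conditional mean is
  E[X_{t+1} | X_t, ...] = c + sum_i phi_i X_{t+1-i}.
Substitute known values:
  E[X_{t+1} | ...] = (-0.804) * (4)
                   = -3.2160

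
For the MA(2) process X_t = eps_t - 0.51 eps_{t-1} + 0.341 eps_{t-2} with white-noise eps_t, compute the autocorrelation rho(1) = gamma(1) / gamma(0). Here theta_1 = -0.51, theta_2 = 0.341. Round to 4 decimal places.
\rho(1) = -0.4969

For an MA(q) process with theta_0 = 1, the autocovariance is
  gamma(k) = sigma^2 * sum_{i=0..q-k} theta_i * theta_{i+k},
and rho(k) = gamma(k) / gamma(0). Sigma^2 cancels.
  numerator   = (1)*(-0.51) + (-0.51)*(0.341) = -0.68391.
  denominator = (1)^2 + (-0.51)^2 + (0.341)^2 = 1.376381.
  rho(1) = -0.68391 / 1.376381 = -0.4969.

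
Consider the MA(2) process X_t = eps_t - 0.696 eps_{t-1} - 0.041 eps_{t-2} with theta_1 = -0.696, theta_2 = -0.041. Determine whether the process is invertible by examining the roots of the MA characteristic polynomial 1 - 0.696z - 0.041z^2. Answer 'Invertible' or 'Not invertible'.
\text{Invertible}

The MA(q) characteristic polynomial is P(z) = 1 - 0.696z - 0.041z^2.
Invertibility requires all roots to lie outside the unit circle, i.e. |z| > 1 for every root.
Set 1 + (-0.696) z + (-0.041) z^2 = 0, i.e. a z^2 + b z + c = 0 with a = -0.041, b = -0.696, c = 1.
Discriminant D = b^2 - 4ac = (-0.696)^2 - 4*(-0.041)*1 = 0.484416 - (-0.164) = 0.648416.
D >= 0, so the roots are real: z = (-b +/- sqrt(D)) / (2a) = (0.696 +/- 0.805243) / (-0.082).
  z_1 = (0.696 + 0.805243) / (-0.082) = -18.3078,   |z_1| = 18.3078.
  z_2 = (0.696 - 0.805243) / (-0.082) = 1.3322,   |z_2| = 1.3322.
Moduli of all roots: 18.3078, 1.3322.
All moduli strictly greater than 1? Yes.
Verdict: Invertible.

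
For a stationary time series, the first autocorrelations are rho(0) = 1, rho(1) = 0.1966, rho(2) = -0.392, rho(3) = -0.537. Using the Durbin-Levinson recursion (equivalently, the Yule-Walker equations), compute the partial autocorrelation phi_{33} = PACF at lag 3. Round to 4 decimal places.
\phi_{33} = -0.4390

The PACF at lag k is phi_{kk}, the last component of the solution
to the Yule-Walker system G_k phi = r_k where
  (G_k)_{ij} = rho(|i - j|), (r_k)_i = rho(i), i,j = 1..k.
Equivalently, Durbin-Levinson gives phi_{kk} iteratively:
  phi_{11} = rho(1)
  phi_{kk} = [rho(k) - sum_{j=1..k-1} phi_{k-1,j} rho(k-j)]
            / [1 - sum_{j=1..k-1} phi_{k-1,j} rho(j)],
  phi_{k,j} = phi_{k-1,j} - phi_{kk} phi_{k-1,k-j},  j = 1..k-1.
Step k = 1:
  phi_11 = rho(1) = 0.1966.
Step k = 2:
  phi_22 = [rho(2) - phi_11 rho(1)] / [1 - phi_11 rho(1)] = [-0.392 - (0.1966)(0.1966)] / [1 - (0.1966)(0.1966)]
         = -0.43065156 / 0.96134844 = -0.447966.
  Update: phi_21 = phi_11 - phi_22 phi_11 = 0.1966 - (-0.447966)(0.1966) = 0.28467.
Step k = 3:
  phi_33 = [rho(3) - phi_21 rho(2) - phi_22 rho(1)] / [1 - phi_21 rho(1) - phi_22 rho(2)]
    numerator   = -0.537 - (0.28467)(-0.392) - (-0.447966)(0.1966) = -0.33733916
    denominator = 1 - (0.28467)(0.1966) - (-0.447966)(-0.392) = 0.76843112
  phi_33 = -0.33733916 / 0.76843112 = -0.439.
Therefore phi_{33} = -0.4390.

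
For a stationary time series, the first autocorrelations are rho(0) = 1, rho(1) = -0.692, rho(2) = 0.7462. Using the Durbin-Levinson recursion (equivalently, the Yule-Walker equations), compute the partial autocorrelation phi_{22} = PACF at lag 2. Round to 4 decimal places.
\phi_{22} = 0.5130

The PACF at lag k is phi_{kk}, the last component of the solution
to the Yule-Walker system G_k phi = r_k where
  (G_k)_{ij} = rho(|i - j|), (r_k)_i = rho(i), i,j = 1..k.
Equivalently, Durbin-Levinson gives phi_{kk} iteratively:
  phi_{11} = rho(1)
  phi_{kk} = [rho(k) - sum_{j=1..k-1} phi_{k-1,j} rho(k-j)]
            / [1 - sum_{j=1..k-1} phi_{k-1,j} rho(j)],
  phi_{k,j} = phi_{k-1,j} - phi_{kk} phi_{k-1,k-j},  j = 1..k-1.
Step k = 1:
  phi_11 = rho(1) = -0.692.
Step k = 2:
  phi_22 = [rho(2) - phi_11 rho(1)] / [1 - phi_11 rho(1)] = [0.7462 - (-0.692)(-0.692)] / [1 - (-0.692)(-0.692)]
         = 0.267336 / 0.521136 = 0.513.
Therefore phi_{22} = 0.5130.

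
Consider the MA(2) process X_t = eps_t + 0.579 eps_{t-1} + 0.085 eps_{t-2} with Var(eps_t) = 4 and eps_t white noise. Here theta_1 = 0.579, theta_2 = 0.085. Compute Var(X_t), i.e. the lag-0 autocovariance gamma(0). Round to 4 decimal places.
\gamma(0) = 5.3699

For an MA(q) process X_t = eps_t + sum_i theta_i eps_{t-i} with
Var(eps_t) = sigma^2, the variance is
  gamma(0) = sigma^2 * (1 + sum_i theta_i^2).
  sum_i theta_i^2 = (0.579)^2 + (0.085)^2 = 0.335241 + 0.007225 = 0.342466.
  gamma(0) = 4 * (1 + 0.342466) = 4 * 1.342466 = 5.369864, which rounds to 5.3699.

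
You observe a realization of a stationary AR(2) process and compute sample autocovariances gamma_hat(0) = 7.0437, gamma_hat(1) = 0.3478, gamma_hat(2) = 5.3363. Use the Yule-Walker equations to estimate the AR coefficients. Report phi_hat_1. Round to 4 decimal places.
\hat\phi_{1} = 0.0120

The Yule-Walker equations for an AR(p) process read, in matrix form,
  Gamma_p phi = r_p,   with   (Gamma_p)_{ij} = gamma(|i - j|),
                       (r_p)_i = gamma(i),   i,j = 1..p.
Substitute the sample gammas (Toeplitz matrix and right-hand side of size 2):
  Gamma_p = [[7.0437, 0.3478], [0.3478, 7.0437]]
  r_p     = [0.3478, 5.3363]
Written out:
  7.0437 phi_1 + 0.3478 phi_2 = 0.3478
  0.3478 phi_1 + 7.0437 phi_2 = 5.3363
Solve by Cramer's rule:
  det = gamma(0)^2 - gamma(1)^2 = (7.0437)^2 - (0.3478)^2 = 49.61370969 - 0.12096484 = 49.49274485
  phi_hat_1 = [gamma(1) gamma(0) - gamma(1) gamma(2)] / det = [(0.3478)(7.0437) - (0.3478)(5.3363)] / 49.49274485 = 0.59383372 / 49.49274485 = 0.012
  phi_hat_2 = [gamma(0) gamma(2) - gamma(1)^2] / det = [(7.0437)(5.3363) - (0.3478)^2] / 49.49274485 = 37.46633147 / 49.49274485 = 0.757
So phi_hat = [0.0120, 0.7570].
Therefore phi_hat_1 = 0.0120.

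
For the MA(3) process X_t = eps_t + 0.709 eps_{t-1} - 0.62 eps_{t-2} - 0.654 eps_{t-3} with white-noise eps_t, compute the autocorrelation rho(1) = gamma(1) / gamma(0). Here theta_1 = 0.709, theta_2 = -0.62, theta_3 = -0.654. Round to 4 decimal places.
\rho(1) = 0.2916

For an MA(q) process with theta_0 = 1, the autocovariance is
  gamma(k) = sigma^2 * sum_{i=0..q-k} theta_i * theta_{i+k},
and rho(k) = gamma(k) / gamma(0). Sigma^2 cancels.
  numerator   = (1)*(0.709) + (0.709)*(-0.62) + (-0.62)*(-0.654) = 0.6749.
  denominator = (1)^2 + (0.709)^2 + (-0.62)^2 + (-0.654)^2 = 2.314797.
  rho(1) = 0.6749 / 2.314797 = 0.2916.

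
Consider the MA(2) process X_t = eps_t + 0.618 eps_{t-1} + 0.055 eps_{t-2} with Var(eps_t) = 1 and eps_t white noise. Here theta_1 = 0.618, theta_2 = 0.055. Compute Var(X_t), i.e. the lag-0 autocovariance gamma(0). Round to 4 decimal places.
\gamma(0) = 1.3849

For an MA(q) process X_t = eps_t + sum_i theta_i eps_{t-i} with
Var(eps_t) = sigma^2, the variance is
  gamma(0) = sigma^2 * (1 + sum_i theta_i^2).
  sum_i theta_i^2 = (0.618)^2 + (0.055)^2 = 0.381924 + 0.003025 = 0.384949.
  gamma(0) = 1 * (1 + 0.384949) = 1 * 1.384949 = 1.384949, which rounds to 1.3849.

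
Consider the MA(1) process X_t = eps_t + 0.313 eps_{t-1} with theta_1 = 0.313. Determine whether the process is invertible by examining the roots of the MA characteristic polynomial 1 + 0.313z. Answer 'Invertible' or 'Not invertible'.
\text{Invertible}

The MA(q) characteristic polynomial is P(z) = 1 + 0.313z.
Invertibility requires all roots to lie outside the unit circle, i.e. |z| > 1 for every root.
This is linear in z: 1 + (0.313) z = 0  =>  z = -1/(0.313) = -3.194888,  |z| = 3.194888.
Moduli of all roots: 3.1949.
All moduli strictly greater than 1? Yes.
Verdict: Invertible.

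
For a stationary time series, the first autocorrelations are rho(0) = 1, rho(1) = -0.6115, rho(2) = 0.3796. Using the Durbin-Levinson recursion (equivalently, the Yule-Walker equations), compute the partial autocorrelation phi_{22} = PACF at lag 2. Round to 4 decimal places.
\phi_{22} = 0.0091

The PACF at lag k is phi_{kk}, the last component of the solution
to the Yule-Walker system G_k phi = r_k where
  (G_k)_{ij} = rho(|i - j|), (r_k)_i = rho(i), i,j = 1..k.
Equivalently, Durbin-Levinson gives phi_{kk} iteratively:
  phi_{11} = rho(1)
  phi_{kk} = [rho(k) - sum_{j=1..k-1} phi_{k-1,j} rho(k-j)]
            / [1 - sum_{j=1..k-1} phi_{k-1,j} rho(j)],
  phi_{k,j} = phi_{k-1,j} - phi_{kk} phi_{k-1,k-j},  j = 1..k-1.
Step k = 1:
  phi_11 = rho(1) = -0.6115.
Step k = 2:
  phi_22 = [rho(2) - phi_11 rho(1)] / [1 - phi_11 rho(1)] = [0.3796 - (-0.6115)(-0.6115)] / [1 - (-0.6115)(-0.6115)]
         = 0.00566775 / 0.62606775 = 0.0091.
Therefore phi_{22} = 0.0091.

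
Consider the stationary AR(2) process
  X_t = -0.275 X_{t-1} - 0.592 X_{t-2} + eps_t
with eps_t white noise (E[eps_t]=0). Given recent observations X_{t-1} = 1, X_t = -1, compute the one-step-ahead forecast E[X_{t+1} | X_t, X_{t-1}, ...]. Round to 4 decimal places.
E[X_{t+1} \mid \mathcal F_t] = -0.3170

For an AR(p) model X_t = c + sum_i phi_i X_{t-i} + eps_t, the
one-step-ahead conditional mean is
  E[X_{t+1} | X_t, ...] = c + sum_i phi_i X_{t+1-i}.
Substitute known values:
  E[X_{t+1} | ...] = (-0.275) * (-1) + (-0.592) * (1)
                   = -0.3170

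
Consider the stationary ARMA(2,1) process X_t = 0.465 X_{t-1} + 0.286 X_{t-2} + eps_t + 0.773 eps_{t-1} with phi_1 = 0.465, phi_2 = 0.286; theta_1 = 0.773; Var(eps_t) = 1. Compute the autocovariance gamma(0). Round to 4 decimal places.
\gamma(0) = 4.9255

Multiply the model equation by X_{t-k} and take expectations. With theta_0 = psi_0 = 1 and psi_j the MA(infinity) weights, this gives
  gamma(k) - sum_i phi_i gamma(k-i) = c_k,
  c_k = sigma^2 * sum_{j=k..q} theta_j psi_{j-k}   (c_k = 0 for k > q),
using gamma(-m) = gamma(m).
psi-weights needed (psi_j = theta_j + sum_i phi_i psi_{j-i}):
  psi_1 = theta_1 + phi_1 = 0.773 + (0.465) = 1.238
Right-hand sides:
  c_0 = sigma^2 (1 + theta_1 psi_1) = 1 * (1 + (0.773)(1.238)) = 1 * 1.956974 = 1.956974
  c_1 = sigma^2 theta_1 = 1 * (0.773) = 0.773
  c_2 = 0
Equations for k = 0, 1, 2 (AR order 2, c_2 = 0):
  (E0) gamma(0) = phi_1 gamma(1) + phi_2 gamma(2) + c_0
  (E1) gamma(1) = phi_1 gamma(0) + phi_2 gamma(1) + c_1
  (E2) gamma(2) = phi_1 gamma(1) + phi_2 gamma(0)
From (E1): gamma(1) = A gamma(0) + B with
  A = phi_1 / (1 - phi_2) = 0.465 / 0.714 = 0.651261,   B = c_1 / (1 - phi_2) = 0.773 / 0.714 = 1.082633.
Insert (E2) into (E0): gamma(0) (1 - phi_2^2) = phi_1 (1 + phi_2) gamma(1) + c_0.
  phi_1 (1 + phi_2) = (0.465)(1.286) = 0.59799,   1 - phi_2^2 = 0.918204.
Replace gamma(1) by A gamma(0) + B and collect gamma(0):
  gamma(0) [0.918204 - (0.59799)(0.651261)] = (0.59799)(1.082633) + 1.956974
  gamma(0) * 0.528757 = 2.604378
  gamma(0) = 2.604378 / 0.528757 = 4.925474.
Therefore gamma(0) = 4.9255 (to 4 decimal places).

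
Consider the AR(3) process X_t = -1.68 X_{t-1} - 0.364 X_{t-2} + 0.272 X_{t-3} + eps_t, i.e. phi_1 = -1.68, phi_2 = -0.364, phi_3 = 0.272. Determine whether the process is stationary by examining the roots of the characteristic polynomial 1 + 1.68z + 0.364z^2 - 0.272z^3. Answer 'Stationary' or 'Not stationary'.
\text{Not stationary}

The AR(p) characteristic polynomial is P(z) = 1 + 1.68z + 0.364z^2 - 0.272z^3.
Stationarity requires all roots to lie outside the unit circle, i.e. |z| > 1 for every root.
Degree 3: look for a simple real root z0 first, then factor out (1 - z/z0) and solve the remaining quadratic.
Testing z0 = -1.25: P(-1.25) = 1 + (1.68)(-1.25) + (0.364)(-1.25)^2 + (-0.272)(-1.25)^3
  = 1 + (-2.1) + (0.56875) + (0.53125) = 0.  So z_0 = -1.25 is a root, |z_0| = 1.25.
Divide out the factor (1 + 0.8 z) = (1 - z/z0) (since 1/z0 = -0.8):
  P(z) = (1 + 0.8 z)(1 + (0.88) z + (-0.34) z^2)
  [check: z-coef 0.88 - (-0.8) = 1.68; z^2-coef -0.34 - (-0.8)(0.88) = 0.364; z^3-coef -(-0.8)(-0.34) = -0.272.]
Remaining roots from the quadratic factor 1 + (0.88) z + (-0.34) z^2:
  Set 1 + (0.88) z + (-0.34) z^2 = 0, i.e. a z^2 + b z + c = 0 with a = -0.34, b = 0.88, c = 1.
  Discriminant D = b^2 - 4ac = (0.88)^2 - 4*(-0.34)*1 = 0.7744 - (-1.36) = 2.1344.
  D >= 0, so the roots are real: z = (-b +/- sqrt(D)) / (2a) = (-0.88 +/- 1.460959) / (-0.68).
    z_1 = (-0.88 + 1.460959) / (-0.68) = -0.8544,   |z_1| = 0.8544.
    z_2 = (-0.88 - 1.460959) / (-0.68) = 3.4426,   |z_2| = 3.4426.
Moduli of all roots: 1.2500, 0.8544, 3.4426.
All moduli strictly greater than 1? No.
Verdict: Not stationary.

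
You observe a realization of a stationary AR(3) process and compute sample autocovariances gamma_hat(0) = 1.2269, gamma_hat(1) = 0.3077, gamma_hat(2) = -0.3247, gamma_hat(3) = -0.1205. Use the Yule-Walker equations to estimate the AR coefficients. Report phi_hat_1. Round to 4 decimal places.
\hat\phi_{1} = 0.3720

The Yule-Walker equations for an AR(p) process read, in matrix form,
  Gamma_p phi = r_p,   with   (Gamma_p)_{ij} = gamma(|i - j|),
                       (r_p)_i = gamma(i),   i,j = 1..p.
Substitute the sample gammas (Toeplitz matrix and right-hand side of size 3):
  Gamma_p = [[1.2269, 0.3077, -0.3247], [0.3077, 1.2269, 0.3077], [-0.3247, 0.3077, 1.2269]]
  r_p     = [0.3077, -0.3247, -0.1205]
Written out (R1..R3):
  (R1) 1.2269 phi_1 + 0.3077 phi_2 - 0.3247 phi_3 = 0.3077
  (R2) 0.3077 phi_1 + 1.2269 phi_2 + 0.3077 phi_3 = -0.3247
  (R3) -0.3247 phi_1 + 0.3077 phi_2 + 1.2269 phi_3 = -0.1205
Gaussian elimination:
  R2 <- R2 - (0.3077/1.2269) R1 = R2 - (0.250795) R1:  1.14973 phi_2 + 0.389133 phi_3 = -0.40187
  R3 <- R3 - (-0.3247/1.2269) R1 = R3 - (-0.264651) R1:  0.389133 phi_2 + 1.140968 phi_3 = -0.039067
  R3 <- R3 - (0.389133/1.14973) R2 = R3 - (0.338456) R2:  1.009264 phi_3 = 0.096948
Back-substitution:
  phi_hat_3 = 0.096948 / 1.009264 = 0.096058
  phi_hat_2 = (-0.40187 - (0.389133)(0.096058)) / 1.14973 = -0.382045
  phi_hat_1 = (0.3077 - (0.3077)(-0.382045) - (-0.3247)(0.096058)) / 1.2269 = 0.372031
So phi_hat = [0.3720, -0.3820, 0.0961].
Therefore phi_hat_1 = 0.3720.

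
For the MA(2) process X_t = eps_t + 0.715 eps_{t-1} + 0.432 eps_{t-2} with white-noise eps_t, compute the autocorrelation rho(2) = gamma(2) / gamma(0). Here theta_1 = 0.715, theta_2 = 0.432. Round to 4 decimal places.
\rho(2) = 0.2544

For an MA(q) process with theta_0 = 1, the autocovariance is
  gamma(k) = sigma^2 * sum_{i=0..q-k} theta_i * theta_{i+k},
and rho(k) = gamma(k) / gamma(0). Sigma^2 cancels.
  numerator   = (1)*(0.432) = 0.432.
  denominator = (1)^2 + (0.715)^2 + (0.432)^2 = 1.697849.
  rho(2) = 0.432 / 1.697849 = 0.2544.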